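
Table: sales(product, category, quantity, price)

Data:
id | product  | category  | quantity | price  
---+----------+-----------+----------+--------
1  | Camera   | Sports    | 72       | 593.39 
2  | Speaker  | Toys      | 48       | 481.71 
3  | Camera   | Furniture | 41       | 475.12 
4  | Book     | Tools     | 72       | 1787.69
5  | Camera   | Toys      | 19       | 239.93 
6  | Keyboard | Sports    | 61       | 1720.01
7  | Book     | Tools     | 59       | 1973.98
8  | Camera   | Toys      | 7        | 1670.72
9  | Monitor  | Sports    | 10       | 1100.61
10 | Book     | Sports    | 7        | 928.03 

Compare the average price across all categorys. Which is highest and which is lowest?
SELECT category, AVG(price)
FROM sales
GROUP BY category
ORDER BY AVG(price)

All groups:
  Furniture: 475.12
  Toys: 797.45
  Sports: 1085.51
  Tools: 1880.84

Highest: Tools (1880.84)
Lowest: Furniture (475.12)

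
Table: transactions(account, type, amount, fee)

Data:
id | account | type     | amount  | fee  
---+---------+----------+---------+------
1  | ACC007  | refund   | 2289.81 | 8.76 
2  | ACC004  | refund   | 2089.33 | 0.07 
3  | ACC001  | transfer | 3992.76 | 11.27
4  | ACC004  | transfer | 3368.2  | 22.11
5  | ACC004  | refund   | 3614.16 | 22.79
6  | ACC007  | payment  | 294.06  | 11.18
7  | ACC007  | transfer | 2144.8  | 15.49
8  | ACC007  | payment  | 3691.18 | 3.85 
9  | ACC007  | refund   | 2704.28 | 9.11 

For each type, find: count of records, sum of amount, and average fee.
SELECT type,
       COUNT(*) as cnt,
       SUM(amount) as total_amount,
       AVG(fee) as avg_fee
FROM transactions
GROUP BY type

Result:
  payment: 2 records, 3985.24 total amount, 7.52 avg fee
  refund: 4 records, 10697.58 total amount, 10.18 avg fee
  transfer: 3 records, 9505.76 total amount, 16.29 avg fee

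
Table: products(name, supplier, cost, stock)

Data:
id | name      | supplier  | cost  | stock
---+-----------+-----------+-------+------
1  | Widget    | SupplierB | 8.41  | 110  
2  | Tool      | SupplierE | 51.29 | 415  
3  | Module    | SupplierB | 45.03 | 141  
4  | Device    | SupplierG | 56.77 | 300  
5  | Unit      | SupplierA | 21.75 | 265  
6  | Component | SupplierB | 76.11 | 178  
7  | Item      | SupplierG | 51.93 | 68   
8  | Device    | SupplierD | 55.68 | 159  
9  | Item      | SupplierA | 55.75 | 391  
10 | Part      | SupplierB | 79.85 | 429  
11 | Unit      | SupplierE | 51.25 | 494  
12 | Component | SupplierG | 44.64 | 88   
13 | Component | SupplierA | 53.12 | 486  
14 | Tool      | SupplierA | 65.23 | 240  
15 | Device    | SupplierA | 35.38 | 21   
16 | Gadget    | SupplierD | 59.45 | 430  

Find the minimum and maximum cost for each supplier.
SELECT supplier, MIN(cost), MAX(cost)
FROM products
GROUP BY supplier

Result:
  SupplierA: min=21.75, max=65.23
  SupplierB: min=8.41, max=79.85
  SupplierD: min=55.68, max=59.45
  SupplierE: min=51.25, max=51.29
  SupplierG: min=44.64, max=56.77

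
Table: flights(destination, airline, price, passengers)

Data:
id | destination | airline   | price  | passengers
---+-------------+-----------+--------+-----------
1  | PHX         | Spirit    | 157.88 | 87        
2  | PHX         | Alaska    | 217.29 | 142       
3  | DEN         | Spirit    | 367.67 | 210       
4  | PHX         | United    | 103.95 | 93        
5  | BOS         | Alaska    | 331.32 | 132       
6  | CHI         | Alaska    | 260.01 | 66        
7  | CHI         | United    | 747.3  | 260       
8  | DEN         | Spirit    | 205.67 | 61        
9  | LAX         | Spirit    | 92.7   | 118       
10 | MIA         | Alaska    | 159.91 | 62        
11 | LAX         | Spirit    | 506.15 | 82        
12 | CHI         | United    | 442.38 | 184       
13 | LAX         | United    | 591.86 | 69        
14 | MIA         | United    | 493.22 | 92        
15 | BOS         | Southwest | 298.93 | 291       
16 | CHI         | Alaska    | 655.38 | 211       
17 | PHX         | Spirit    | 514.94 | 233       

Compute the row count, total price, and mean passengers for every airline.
SELECT airline,
       COUNT(*) as cnt,
       SUM(price) as total_price,
       AVG(passengers) as avg_passengers
FROM flights
GROUP BY airline

Result:
  Alaska: 5 records, 1623.91 total price, 122.60 avg passengers
  Southwest: 1 records, 298.93 total price, 291.00 avg passengers
  Spirit: 6 records, 1845.01 total price, 131.83 avg passengers
  United: 5 records, 2378.71 total price, 139.60 avg passengers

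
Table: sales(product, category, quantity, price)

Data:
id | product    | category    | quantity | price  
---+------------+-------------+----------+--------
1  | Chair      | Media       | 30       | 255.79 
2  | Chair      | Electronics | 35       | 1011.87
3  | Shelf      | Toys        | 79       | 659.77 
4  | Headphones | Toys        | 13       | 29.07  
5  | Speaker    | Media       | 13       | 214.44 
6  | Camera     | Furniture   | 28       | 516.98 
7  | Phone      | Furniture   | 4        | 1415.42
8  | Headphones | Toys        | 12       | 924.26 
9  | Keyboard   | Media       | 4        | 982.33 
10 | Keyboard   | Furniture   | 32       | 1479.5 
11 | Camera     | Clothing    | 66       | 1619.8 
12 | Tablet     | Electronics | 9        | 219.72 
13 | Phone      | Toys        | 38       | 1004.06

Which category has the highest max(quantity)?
SELECT category, MAX(quantity) as val
FROM sales
GROUP BY category
ORDER BY val DESC
LIMIT 1

Result: Toys with max(quantity) = 79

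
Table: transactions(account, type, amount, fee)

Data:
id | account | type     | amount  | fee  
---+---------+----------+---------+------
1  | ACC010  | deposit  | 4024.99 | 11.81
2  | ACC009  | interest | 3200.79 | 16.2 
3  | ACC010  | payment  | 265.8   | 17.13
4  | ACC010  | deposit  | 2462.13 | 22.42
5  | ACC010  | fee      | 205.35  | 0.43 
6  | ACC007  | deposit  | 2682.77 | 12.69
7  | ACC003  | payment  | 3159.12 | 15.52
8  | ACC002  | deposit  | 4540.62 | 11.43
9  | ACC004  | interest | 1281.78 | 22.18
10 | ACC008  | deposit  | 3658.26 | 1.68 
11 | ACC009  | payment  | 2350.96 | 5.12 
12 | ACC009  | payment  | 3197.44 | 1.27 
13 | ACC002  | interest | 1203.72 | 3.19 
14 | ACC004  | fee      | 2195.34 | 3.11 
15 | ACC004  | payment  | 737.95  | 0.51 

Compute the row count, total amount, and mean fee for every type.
SELECT type,
       COUNT(*) as cnt,
       SUM(amount) as total_amount,
       AVG(fee) as avg_fee
FROM transactions
GROUP BY type

Result:
  deposit: 5 records, 17368.77 total amount, 12.01 avg fee
  fee: 2 records, 2400.69 total amount, 1.77 avg fee
  interest: 3 records, 5686.29 total amount, 13.86 avg fee
  payment: 5 records, 9711.27 total amount, 7.91 avg fee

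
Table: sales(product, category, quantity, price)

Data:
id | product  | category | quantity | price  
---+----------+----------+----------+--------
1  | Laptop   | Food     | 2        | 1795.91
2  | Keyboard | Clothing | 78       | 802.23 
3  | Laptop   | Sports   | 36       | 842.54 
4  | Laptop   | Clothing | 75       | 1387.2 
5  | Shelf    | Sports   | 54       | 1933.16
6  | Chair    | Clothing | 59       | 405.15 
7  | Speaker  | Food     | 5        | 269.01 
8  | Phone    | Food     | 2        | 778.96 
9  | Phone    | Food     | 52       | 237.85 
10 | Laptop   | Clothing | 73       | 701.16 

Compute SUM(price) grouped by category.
SELECT category, SUM(price) as result
FROM sales
GROUP BY category

Result:
  Clothing: 3295.74
  Food: 3081.73
  Sports: 2775.70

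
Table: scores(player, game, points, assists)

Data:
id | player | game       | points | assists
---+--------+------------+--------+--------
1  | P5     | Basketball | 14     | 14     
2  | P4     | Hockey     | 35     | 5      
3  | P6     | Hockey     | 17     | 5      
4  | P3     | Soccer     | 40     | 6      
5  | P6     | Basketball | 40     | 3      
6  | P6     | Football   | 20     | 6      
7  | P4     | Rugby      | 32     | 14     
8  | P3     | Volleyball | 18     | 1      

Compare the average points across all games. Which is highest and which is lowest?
SELECT game, AVG(points)
FROM scores
GROUP BY game
ORDER BY AVG(points)

All groups:
  Volleyball: 18.00
  Football: 20.00
  Hockey: 26.00
  Basketball: 27.00
  Rugby: 32.00
  Soccer: 40.00

Highest: Soccer (40.00)
Lowest: Volleyball (18.00)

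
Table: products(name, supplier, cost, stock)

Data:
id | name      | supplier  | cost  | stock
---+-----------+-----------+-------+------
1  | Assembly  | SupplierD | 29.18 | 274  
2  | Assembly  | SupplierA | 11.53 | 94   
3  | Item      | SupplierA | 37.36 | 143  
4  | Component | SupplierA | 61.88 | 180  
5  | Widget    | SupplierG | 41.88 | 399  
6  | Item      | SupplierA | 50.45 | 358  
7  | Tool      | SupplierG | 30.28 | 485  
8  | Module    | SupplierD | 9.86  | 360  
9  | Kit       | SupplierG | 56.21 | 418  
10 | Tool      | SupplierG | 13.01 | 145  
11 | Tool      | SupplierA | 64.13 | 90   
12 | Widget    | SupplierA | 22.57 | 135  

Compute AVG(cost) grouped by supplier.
SELECT supplier, AVG(cost) as result
FROM products
GROUP BY supplier

Result:
  SupplierA: 41.32
  SupplierD: 19.52
  SupplierG: 35.35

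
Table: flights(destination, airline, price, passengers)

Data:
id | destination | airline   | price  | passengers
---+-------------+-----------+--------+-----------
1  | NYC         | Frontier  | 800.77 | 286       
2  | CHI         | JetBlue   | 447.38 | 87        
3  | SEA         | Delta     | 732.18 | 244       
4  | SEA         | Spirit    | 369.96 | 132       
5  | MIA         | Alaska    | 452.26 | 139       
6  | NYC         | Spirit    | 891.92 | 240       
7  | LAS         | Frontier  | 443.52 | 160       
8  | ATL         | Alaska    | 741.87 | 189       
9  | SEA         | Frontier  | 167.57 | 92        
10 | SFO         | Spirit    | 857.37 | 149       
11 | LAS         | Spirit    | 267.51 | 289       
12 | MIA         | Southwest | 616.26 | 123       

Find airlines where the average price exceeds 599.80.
SELECT airline, AVG(price)
FROM flights
GROUP BY airline
HAVING AVG(price) > 599.80

Result:
  Delta: avg=732.18
  Southwest: avg=616.26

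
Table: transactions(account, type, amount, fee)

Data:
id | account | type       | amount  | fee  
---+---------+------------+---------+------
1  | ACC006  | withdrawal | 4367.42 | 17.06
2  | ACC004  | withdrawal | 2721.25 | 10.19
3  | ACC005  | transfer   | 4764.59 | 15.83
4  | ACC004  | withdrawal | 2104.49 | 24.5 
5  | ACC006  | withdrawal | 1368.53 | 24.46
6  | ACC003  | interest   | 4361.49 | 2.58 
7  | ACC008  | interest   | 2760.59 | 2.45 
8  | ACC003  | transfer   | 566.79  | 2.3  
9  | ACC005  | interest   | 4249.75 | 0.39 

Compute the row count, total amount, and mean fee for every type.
SELECT type,
       COUNT(*) as cnt,
       SUM(amount) as total_amount,
       AVG(fee) as avg_fee
FROM transactions
GROUP BY type

Result:
  interest: 3 records, 11371.83 total amount, 1.81 avg fee
  transfer: 2 records, 5331.38 total amount, 9.07 avg fee
  withdrawal: 4 records, 10561.69 total amount, 19.05 avg fee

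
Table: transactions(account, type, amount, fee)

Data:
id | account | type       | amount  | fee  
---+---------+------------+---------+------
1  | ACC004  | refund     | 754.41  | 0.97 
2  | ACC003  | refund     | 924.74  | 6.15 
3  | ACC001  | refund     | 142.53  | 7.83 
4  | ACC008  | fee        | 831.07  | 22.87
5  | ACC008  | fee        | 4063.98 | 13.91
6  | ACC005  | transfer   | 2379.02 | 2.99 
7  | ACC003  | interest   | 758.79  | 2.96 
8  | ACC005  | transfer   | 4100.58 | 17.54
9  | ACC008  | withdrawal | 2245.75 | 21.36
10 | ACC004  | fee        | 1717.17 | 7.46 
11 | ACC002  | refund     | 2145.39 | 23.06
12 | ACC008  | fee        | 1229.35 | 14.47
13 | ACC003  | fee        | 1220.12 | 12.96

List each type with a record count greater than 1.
SELECT type, COUNT(*) as cnt
FROM transactions
GROUP BY type
HAVING COUNT(*) > 1

Result:
  fee: 5
  refund: 4
  transfer: 2

Note: HAVING filters groups after aggregation, WHERE filters rows before.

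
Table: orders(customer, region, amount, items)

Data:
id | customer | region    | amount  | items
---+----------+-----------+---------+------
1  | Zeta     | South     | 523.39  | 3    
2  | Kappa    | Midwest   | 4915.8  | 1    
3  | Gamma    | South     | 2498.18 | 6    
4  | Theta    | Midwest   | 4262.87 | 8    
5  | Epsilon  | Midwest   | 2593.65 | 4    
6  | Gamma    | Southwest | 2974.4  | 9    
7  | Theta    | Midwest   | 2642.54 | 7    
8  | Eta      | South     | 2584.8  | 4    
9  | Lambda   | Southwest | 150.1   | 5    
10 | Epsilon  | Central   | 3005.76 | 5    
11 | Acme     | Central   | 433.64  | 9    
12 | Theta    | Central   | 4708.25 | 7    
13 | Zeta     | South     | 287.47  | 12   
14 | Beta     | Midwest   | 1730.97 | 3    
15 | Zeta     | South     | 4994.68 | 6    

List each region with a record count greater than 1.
SELECT region, COUNT(*) as cnt
FROM orders
GROUP BY region
HAVING COUNT(*) > 1

Result:
  Central: 3
  Midwest: 5
  South: 5
  Southwest: 2

Note: HAVING filters groups after aggregation, WHERE filters rows before.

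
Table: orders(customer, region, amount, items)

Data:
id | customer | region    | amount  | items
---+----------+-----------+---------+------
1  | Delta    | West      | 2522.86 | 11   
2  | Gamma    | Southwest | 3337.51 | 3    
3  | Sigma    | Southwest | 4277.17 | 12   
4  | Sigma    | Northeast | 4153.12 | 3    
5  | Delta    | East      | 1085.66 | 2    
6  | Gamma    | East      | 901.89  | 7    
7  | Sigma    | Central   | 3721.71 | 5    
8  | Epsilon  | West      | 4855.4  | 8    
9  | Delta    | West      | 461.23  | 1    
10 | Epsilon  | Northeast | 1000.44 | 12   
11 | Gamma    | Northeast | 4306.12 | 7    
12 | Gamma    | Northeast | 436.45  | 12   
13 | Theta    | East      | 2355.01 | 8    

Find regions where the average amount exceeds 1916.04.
SELECT region, AVG(amount)
FROM orders
GROUP BY region
HAVING AVG(amount) > 1916.04

Result:
  Central: avg=3721.71
  Northeast: avg=2474.03
  Southwest: avg=3807.34
  West: avg=2613.16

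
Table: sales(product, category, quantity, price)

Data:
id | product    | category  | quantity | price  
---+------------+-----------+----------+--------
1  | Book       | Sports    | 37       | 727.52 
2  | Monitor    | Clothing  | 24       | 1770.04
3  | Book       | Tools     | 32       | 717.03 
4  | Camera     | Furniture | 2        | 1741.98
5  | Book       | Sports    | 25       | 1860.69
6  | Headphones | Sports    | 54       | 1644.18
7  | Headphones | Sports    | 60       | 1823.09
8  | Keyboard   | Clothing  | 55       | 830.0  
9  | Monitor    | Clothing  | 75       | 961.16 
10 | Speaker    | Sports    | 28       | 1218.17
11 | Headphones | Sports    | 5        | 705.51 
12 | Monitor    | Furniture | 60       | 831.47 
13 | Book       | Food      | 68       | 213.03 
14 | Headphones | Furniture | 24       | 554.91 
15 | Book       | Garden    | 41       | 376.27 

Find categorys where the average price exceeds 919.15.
SELECT category, AVG(price)
FROM sales
GROUP BY category
HAVING AVG(price) > 919.15

Result:
  Clothing: avg=1187.07
  Furniture: avg=1042.79
  Sports: avg=1329.86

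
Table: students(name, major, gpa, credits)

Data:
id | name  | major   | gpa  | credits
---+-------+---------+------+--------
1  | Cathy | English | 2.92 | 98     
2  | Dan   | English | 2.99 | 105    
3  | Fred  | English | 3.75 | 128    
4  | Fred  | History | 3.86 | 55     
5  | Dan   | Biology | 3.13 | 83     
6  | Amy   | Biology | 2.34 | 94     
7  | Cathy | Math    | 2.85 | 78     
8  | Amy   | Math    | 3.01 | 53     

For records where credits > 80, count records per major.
SELECT major, COUNT(*)
FROM students
WHERE credits > 80
GROUP BY major

Note: WHERE filters rows before grouping.

Result:
  Biology: 2
  English: 3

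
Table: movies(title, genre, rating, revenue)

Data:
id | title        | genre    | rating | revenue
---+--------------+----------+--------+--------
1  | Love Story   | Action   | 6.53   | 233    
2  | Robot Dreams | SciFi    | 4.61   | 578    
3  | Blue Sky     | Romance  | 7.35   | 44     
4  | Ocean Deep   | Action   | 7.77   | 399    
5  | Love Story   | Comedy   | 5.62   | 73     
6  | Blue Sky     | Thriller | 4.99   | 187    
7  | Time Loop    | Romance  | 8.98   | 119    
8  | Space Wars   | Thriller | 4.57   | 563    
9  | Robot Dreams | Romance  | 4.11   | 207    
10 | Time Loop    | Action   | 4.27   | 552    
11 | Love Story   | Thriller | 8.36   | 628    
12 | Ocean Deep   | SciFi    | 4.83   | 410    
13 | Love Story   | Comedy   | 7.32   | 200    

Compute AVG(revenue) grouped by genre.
SELECT genre, AVG(revenue) as result
FROM movies
GROUP BY genre

Result:
  Action: 394.67
  Comedy: 136.50
  Romance: 123.33
  SciFi: 494.00
  Thriller: 459.33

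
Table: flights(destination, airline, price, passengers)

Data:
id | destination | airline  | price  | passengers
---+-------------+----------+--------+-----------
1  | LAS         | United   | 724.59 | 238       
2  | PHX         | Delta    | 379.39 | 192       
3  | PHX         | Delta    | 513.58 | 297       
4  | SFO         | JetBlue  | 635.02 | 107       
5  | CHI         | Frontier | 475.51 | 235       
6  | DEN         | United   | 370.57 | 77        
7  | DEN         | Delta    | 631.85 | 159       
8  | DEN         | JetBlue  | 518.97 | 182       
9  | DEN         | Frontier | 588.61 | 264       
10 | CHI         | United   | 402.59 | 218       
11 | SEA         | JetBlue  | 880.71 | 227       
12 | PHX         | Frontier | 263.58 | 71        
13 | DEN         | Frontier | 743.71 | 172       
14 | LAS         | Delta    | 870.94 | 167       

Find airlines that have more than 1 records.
SELECT airline, COUNT(*) as cnt
FROM flights
GROUP BY airline
HAVING COUNT(*) > 1

Result:
  Delta: 4
  Frontier: 4
  JetBlue: 3
  United: 3

Note: HAVING filters groups after aggregation, WHERE filters rows before.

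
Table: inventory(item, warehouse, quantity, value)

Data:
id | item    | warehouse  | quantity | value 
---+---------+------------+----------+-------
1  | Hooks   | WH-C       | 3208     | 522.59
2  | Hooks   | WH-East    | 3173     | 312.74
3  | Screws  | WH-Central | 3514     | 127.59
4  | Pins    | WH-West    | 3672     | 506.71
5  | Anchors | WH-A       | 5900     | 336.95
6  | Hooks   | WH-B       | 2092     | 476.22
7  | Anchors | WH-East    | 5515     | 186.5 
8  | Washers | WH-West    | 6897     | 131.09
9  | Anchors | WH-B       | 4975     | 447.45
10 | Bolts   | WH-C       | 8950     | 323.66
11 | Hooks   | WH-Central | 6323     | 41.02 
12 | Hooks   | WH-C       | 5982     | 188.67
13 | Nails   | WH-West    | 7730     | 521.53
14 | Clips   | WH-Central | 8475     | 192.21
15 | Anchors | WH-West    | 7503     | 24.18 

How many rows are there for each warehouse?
SELECT warehouse, COUNT(*) as count
FROM inventory
GROUP BY warehouse

Result:
  WH-A: 1
  WH-B: 2
  WH-C: 3
  WH-Central: 3
  WH-East: 2
  WH-West: 4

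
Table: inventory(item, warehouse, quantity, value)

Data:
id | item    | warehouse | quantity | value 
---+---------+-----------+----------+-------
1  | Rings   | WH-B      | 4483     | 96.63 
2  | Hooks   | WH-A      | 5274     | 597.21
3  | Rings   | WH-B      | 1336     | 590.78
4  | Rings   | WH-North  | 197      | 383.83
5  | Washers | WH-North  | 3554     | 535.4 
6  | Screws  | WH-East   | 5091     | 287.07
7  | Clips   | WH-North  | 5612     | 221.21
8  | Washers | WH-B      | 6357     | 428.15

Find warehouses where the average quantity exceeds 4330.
SELECT warehouse, AVG(quantity)
FROM inventory
GROUP BY warehouse
HAVING AVG(quantity) > 4330

Result:
  WH-A: avg=5274.00
  WH-East: avg=5091.00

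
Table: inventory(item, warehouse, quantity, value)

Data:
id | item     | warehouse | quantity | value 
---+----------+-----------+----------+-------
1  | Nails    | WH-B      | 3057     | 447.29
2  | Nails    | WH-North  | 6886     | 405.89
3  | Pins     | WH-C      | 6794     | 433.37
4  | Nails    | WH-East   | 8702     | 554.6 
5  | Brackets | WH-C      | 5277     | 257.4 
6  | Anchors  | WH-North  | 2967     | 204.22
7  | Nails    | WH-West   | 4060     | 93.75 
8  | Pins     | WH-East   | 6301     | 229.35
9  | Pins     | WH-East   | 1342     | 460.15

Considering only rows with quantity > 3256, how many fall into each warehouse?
SELECT warehouse, COUNT(*)
FROM inventory
WHERE quantity > 3256
GROUP BY warehouse

Note: WHERE filters rows before grouping.

Result:
  WH-C: 2
  WH-East: 2
  WH-North: 1
  WH-West: 1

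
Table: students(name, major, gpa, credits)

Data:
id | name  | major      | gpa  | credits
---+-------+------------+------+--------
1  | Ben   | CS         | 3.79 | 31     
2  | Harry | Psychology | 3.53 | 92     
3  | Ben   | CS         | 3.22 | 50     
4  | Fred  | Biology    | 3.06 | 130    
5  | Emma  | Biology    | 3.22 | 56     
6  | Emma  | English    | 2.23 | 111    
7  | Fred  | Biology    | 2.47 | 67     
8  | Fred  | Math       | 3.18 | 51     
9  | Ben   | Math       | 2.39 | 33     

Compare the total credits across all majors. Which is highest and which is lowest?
SELECT major, SUM(credits)
FROM students
GROUP BY major
ORDER BY SUM(credits)

All groups:
  CS: 81
  Math: 84
  Psychology: 92
  English: 111
  Biology: 253

Highest: Biology (253)
Lowest: CS (81)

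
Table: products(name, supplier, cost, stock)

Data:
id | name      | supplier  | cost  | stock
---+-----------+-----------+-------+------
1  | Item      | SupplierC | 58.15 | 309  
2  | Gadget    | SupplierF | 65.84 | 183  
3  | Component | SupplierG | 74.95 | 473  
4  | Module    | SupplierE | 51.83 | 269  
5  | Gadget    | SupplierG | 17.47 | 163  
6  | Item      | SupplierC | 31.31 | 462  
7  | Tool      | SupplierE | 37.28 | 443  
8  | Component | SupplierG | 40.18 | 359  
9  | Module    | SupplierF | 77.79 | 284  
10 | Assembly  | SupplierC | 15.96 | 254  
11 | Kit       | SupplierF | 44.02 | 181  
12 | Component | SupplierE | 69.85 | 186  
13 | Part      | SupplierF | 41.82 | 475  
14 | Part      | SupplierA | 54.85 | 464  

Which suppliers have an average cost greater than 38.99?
SELECT supplier, AVG(cost)
FROM products
GROUP BY supplier
HAVING AVG(cost) > 38.99

Result:
  SupplierA: avg=54.85
  SupplierE: avg=52.99
  SupplierF: avg=57.37
  SupplierG: avg=44.20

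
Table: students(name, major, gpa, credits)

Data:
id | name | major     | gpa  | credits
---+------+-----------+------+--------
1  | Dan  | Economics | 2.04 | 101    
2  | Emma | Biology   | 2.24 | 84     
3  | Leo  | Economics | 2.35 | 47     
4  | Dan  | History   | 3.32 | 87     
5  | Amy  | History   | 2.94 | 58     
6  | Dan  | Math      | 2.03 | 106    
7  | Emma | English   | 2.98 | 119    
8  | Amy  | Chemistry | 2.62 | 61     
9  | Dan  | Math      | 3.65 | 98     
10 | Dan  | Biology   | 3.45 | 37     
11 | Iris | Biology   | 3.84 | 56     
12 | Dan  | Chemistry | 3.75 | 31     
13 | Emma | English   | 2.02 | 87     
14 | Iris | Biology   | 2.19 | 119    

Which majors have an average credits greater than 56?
SELECT major, AVG(credits)
FROM students
GROUP BY major
HAVING AVG(credits) > 56

Result:
  Biology: avg=74.00
  Economics: avg=74.00
  English: avg=103.00
  History: avg=72.50
  Math: avg=102.00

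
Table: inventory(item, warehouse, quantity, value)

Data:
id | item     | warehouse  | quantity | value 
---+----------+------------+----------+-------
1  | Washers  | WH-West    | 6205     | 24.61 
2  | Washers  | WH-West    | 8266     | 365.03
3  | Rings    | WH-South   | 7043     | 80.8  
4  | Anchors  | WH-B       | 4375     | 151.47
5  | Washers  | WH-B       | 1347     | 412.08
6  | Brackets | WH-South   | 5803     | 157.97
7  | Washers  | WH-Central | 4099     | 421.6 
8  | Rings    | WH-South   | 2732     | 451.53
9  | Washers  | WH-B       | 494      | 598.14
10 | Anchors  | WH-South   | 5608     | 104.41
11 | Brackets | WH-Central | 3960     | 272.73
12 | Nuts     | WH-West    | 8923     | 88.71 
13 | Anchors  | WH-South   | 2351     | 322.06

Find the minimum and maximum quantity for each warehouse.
SELECT warehouse, MIN(quantity), MAX(quantity)
FROM inventory
GROUP BY warehouse

Result:
  WH-B: min=494, max=4375
  WH-Central: min=3960, max=4099
  WH-South: min=2351, max=7043
  WH-West: min=6205, max=8923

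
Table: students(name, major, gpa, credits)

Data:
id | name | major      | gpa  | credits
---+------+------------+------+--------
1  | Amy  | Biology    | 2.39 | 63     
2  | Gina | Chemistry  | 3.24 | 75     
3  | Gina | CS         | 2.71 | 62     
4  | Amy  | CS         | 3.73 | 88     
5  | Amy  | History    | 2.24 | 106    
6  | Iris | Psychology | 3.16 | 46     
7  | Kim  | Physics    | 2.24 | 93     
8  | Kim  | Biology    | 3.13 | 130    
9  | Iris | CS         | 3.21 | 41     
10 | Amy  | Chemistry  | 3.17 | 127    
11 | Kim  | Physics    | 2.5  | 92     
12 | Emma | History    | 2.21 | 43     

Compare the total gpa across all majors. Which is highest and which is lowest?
SELECT major, SUM(gpa)
FROM students
GROUP BY major
ORDER BY SUM(gpa)

All groups:
  Psychology: 3.16
  History: 4.45
  Physics: 4.74
  Biology: 5.52
  Chemistry: 6.41
  CS: 9.65

Highest: CS (9.65)
Lowest: Psychology (3.16)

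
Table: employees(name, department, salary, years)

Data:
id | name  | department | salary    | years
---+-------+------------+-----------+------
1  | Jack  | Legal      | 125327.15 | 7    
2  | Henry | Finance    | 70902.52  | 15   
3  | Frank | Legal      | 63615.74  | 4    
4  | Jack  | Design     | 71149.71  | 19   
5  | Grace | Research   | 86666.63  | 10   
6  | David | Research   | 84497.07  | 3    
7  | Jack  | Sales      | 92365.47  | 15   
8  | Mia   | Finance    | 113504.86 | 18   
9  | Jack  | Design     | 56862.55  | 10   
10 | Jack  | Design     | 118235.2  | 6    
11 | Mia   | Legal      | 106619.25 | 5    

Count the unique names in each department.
SELECT department, COUNT(DISTINCT name)
FROM employees
GROUP BY department

Result:
  Design: 1 distinct
  Finance: 2 distinct
  Legal: 3 distinct
  Research: 2 distinct
  Sales: 1 distinct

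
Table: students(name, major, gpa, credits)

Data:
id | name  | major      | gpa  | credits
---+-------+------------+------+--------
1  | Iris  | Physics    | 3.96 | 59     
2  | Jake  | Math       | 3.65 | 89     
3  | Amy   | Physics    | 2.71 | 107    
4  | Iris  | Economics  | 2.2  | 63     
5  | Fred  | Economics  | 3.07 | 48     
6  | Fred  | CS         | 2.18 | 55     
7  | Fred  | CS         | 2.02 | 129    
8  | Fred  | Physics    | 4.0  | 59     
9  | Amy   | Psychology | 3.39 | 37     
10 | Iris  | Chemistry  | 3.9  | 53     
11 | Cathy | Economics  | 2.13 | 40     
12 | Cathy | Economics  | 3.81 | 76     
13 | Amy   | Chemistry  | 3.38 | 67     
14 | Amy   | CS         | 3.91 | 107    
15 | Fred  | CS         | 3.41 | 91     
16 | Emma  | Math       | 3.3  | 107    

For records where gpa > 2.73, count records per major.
SELECT major, COUNT(*)
FROM students
WHERE gpa > 2.73
GROUP BY major

Note: WHERE filters rows before grouping.

Result:
  CS: 2
  Chemistry: 2
  Economics: 2
  Math: 2
  Physics: 2
  Psychology: 1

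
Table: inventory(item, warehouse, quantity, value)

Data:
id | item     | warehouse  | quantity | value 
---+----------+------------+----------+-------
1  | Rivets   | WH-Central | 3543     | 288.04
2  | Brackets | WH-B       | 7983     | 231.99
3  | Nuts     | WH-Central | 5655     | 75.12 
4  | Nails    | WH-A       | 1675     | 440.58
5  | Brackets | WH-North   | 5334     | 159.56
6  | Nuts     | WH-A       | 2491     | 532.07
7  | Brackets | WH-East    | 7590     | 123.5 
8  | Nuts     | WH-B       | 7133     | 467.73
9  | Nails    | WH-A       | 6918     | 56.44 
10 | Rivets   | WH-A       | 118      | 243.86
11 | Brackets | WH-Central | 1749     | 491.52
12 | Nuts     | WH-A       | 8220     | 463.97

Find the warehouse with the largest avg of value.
SELECT warehouse, AVG(value) as val
FROM inventory
GROUP BY warehouse
ORDER BY val DESC
LIMIT 1

Result: WH-B with avg(value) = 349.86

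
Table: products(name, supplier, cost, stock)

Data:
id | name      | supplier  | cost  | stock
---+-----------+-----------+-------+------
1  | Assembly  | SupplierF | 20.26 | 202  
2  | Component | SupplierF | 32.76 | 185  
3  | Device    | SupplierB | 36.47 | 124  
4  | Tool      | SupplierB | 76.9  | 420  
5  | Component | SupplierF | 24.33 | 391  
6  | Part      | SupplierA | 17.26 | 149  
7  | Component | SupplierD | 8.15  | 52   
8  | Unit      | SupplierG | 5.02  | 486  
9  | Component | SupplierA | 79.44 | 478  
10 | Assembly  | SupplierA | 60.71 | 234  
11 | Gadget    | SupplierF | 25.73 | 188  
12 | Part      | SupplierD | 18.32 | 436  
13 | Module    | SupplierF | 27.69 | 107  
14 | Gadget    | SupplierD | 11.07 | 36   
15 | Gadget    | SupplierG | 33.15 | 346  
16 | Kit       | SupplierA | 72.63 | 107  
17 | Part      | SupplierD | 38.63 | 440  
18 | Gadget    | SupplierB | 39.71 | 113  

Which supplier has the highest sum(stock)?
SELECT supplier, SUM(stock) as val
FROM products
GROUP BY supplier
ORDER BY val DESC
LIMIT 1

Result: SupplierF with sum(stock) = 1073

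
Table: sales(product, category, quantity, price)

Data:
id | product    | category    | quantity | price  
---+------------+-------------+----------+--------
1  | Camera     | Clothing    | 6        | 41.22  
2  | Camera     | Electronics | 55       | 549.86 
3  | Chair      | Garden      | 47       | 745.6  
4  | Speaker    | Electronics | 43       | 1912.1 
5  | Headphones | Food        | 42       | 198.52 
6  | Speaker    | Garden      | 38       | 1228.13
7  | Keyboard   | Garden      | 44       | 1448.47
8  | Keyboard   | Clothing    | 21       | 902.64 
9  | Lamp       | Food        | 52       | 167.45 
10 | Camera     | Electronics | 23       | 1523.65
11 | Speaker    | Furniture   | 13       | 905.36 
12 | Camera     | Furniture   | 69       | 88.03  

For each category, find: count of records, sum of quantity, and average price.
SELECT category,
       COUNT(*) as cnt,
       SUM(quantity) as total_quantity,
       AVG(price) as avg_price
FROM sales
GROUP BY category

Result:
  Clothing: 2 records, 27 total quantity, 471.93 avg price
  Electronics: 3 records, 121 total quantity, 1328.54 avg price
  Food: 2 records, 94 total quantity, 182.99 avg price
  Furniture: 2 records, 82 total quantity, 496.70 avg price
  Garden: 3 records, 129 total quantity, 1140.73 avg price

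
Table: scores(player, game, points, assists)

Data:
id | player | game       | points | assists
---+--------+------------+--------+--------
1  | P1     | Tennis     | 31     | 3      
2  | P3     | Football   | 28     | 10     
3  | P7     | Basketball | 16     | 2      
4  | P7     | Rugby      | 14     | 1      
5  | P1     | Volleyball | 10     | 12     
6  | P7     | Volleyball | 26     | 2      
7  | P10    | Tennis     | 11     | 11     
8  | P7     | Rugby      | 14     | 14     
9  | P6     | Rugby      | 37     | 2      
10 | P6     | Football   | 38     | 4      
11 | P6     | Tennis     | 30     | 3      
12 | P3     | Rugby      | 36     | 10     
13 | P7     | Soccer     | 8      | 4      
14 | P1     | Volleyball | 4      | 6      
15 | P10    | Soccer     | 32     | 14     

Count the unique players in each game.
SELECT game, COUNT(DISTINCT player)
FROM scores
GROUP BY game

Result:
  Basketball: 1 distinct
  Football: 2 distinct
  Rugby: 3 distinct
  Soccer: 2 distinct
  Tennis: 3 distinct
  Volleyball: 2 distinct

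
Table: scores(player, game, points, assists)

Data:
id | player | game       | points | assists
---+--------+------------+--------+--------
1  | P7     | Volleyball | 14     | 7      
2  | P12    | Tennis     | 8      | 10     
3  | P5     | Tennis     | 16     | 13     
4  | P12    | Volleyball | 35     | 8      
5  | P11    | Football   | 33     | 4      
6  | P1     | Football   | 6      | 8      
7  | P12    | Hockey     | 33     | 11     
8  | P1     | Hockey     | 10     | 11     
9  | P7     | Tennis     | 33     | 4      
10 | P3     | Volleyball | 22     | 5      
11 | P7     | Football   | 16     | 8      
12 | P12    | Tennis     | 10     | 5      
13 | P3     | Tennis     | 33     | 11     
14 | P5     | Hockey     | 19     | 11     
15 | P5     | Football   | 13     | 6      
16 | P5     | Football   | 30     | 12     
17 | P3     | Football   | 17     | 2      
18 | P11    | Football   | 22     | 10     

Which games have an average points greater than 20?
SELECT game, AVG(points)
FROM scores
GROUP BY game
HAVING AVG(points) > 20

Result:
  Hockey: avg=20.67
  Volleyball: avg=23.67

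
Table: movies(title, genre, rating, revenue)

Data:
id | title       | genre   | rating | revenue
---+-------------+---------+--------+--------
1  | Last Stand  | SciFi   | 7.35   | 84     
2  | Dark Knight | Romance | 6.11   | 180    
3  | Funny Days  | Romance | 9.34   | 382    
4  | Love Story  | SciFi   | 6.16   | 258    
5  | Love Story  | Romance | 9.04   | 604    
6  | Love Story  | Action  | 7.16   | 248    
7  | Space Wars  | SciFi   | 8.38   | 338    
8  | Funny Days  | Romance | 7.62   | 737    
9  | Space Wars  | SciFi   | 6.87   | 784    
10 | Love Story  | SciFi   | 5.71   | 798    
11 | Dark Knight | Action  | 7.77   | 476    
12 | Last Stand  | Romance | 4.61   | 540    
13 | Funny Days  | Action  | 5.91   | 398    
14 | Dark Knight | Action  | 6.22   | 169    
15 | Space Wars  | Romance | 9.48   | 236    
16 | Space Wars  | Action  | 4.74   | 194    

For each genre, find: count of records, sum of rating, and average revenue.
SELECT genre,
       COUNT(*) as cnt,
       SUM(rating) as total_rating,
       AVG(revenue) as avg_revenue
FROM movies
GROUP BY genre

Result:
  Action: 5 records, 31.80 total rating, 297.00 avg revenue
  Romance: 6 records, 46.20 total rating, 446.50 avg revenue
  SciFi: 5 records, 34.47 total rating, 452.40 avg revenue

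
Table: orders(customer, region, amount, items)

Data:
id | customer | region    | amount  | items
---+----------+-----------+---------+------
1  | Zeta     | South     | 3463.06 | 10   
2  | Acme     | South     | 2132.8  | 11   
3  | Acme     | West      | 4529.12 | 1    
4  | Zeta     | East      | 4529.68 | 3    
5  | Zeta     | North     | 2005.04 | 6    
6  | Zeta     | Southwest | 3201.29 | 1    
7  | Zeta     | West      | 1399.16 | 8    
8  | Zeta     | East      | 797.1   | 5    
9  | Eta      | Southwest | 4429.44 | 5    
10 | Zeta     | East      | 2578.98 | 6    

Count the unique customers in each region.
SELECT region, COUNT(DISTINCT customer)
FROM orders
GROUP BY region

Result:
  East: 1 distinct
  North: 1 distinct
  South: 2 distinct
  Southwest: 2 distinct
  West: 2 distinct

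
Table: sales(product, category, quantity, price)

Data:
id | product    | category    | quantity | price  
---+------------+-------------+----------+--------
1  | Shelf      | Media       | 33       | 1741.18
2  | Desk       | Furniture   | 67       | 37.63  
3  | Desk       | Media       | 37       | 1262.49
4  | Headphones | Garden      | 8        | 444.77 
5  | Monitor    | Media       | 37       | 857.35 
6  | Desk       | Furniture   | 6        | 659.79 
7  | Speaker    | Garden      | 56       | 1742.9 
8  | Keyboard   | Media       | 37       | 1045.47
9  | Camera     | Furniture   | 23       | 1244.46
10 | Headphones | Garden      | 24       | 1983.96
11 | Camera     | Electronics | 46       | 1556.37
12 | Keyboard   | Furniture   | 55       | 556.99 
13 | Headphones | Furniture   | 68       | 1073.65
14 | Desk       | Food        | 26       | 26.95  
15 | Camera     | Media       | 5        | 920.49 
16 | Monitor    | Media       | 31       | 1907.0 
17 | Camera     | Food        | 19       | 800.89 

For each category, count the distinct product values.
SELECT category, COUNT(DISTINCT product)
FROM sales
GROUP BY category

Result:
  Electronics: 1 distinct
  Food: 2 distinct
  Furniture: 4 distinct
  Garden: 2 distinct
  Media: 5 distinct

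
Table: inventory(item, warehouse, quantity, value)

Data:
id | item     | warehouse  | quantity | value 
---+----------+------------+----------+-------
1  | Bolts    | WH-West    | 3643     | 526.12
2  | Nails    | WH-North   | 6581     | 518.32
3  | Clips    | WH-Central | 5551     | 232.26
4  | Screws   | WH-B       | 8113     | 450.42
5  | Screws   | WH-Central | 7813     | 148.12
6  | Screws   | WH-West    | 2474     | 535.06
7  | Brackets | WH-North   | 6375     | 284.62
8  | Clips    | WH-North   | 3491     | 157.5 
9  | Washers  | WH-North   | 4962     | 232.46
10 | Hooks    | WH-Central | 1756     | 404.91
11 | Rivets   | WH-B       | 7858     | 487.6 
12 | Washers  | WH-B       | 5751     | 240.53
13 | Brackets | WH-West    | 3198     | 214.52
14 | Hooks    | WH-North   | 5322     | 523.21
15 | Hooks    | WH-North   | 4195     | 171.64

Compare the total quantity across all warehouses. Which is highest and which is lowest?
SELECT warehouse, SUM(quantity)
FROM inventory
GROUP BY warehouse
ORDER BY SUM(quantity)

All groups:
  WH-West: 9315
  WH-Central: 15120
  WH-B: 21722
  WH-North: 30926

Highest: WH-North (30926)
Lowest: WH-West (9315)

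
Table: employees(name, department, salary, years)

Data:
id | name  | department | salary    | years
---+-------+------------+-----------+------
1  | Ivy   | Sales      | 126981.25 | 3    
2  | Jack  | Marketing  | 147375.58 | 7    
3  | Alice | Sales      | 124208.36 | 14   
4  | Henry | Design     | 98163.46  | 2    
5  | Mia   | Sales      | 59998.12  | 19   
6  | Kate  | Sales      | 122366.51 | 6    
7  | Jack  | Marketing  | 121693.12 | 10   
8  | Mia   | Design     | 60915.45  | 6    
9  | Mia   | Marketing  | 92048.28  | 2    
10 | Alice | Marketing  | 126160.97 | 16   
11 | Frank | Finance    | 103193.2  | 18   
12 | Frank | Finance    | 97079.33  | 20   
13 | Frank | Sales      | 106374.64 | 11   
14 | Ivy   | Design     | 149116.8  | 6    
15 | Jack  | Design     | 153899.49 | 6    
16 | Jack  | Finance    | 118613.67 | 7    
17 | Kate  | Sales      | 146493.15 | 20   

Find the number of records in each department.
SELECT department, COUNT(*) as count
FROM employees
GROUP BY department

Result:
  Design: 4
  Finance: 3
  Marketing: 4
  Sales: 6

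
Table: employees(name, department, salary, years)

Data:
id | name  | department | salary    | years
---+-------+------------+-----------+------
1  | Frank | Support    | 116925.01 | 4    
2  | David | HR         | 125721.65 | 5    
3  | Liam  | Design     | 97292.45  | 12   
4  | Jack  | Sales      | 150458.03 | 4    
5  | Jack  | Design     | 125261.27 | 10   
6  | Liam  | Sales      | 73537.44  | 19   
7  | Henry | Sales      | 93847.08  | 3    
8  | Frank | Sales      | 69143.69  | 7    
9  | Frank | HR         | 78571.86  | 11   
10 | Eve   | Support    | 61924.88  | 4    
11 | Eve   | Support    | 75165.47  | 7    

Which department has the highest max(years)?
SELECT department, MAX(years) as val
FROM employees
GROUP BY department
ORDER BY val DESC
LIMIT 1

Result: Sales with max(years) = 19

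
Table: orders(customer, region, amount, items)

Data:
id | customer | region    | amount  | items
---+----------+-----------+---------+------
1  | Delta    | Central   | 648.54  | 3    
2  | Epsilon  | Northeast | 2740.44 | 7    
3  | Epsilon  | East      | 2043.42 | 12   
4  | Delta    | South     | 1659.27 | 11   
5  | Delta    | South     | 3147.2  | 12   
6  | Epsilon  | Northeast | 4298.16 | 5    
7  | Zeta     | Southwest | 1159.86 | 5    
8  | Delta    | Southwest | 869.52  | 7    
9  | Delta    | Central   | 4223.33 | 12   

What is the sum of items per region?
SELECT region, SUM(items) as result
FROM orders
GROUP BY region

Result:
  Central: 15
  East: 12
  Northeast: 12
  South: 23
  Southwest: 12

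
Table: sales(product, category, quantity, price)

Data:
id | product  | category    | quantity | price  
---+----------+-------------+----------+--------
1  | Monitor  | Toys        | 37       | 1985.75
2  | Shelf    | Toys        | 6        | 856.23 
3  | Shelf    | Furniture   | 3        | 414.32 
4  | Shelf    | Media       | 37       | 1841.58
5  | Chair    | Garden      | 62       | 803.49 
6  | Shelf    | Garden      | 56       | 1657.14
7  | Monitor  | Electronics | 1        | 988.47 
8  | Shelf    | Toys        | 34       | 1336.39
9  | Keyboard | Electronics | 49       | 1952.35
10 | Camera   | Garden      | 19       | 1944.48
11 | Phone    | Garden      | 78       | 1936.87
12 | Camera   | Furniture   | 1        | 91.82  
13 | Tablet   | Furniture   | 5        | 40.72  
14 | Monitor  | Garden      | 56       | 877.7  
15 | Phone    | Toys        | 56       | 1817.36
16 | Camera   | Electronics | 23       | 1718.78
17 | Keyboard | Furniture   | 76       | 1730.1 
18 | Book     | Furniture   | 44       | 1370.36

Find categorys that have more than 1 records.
SELECT category, COUNT(*) as cnt
FROM sales
GROUP BY category
HAVING COUNT(*) > 1

Result:
  Electronics: 3
  Furniture: 5
  Garden: 5
  Toys: 4

Note: HAVING filters groups after aggregation, WHERE filters rows before.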